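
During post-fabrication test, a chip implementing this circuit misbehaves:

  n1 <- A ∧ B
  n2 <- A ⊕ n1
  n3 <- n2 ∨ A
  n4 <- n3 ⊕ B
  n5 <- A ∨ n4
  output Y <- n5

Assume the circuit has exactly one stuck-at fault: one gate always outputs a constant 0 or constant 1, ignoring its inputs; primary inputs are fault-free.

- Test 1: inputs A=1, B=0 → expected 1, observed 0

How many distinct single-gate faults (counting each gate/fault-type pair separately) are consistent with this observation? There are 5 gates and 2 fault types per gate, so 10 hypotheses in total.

1

Fault-free: n1=0, n2=1, n3=1, n4=1, n5=1 → 1. Observed 0.
  n1 stuck-at-0: output 1 ✗
  n1 stuck-at-1: output 1 ✗
  n2 stuck-at-0: output 1 ✗
  n2 stuck-at-1: output 1 ✗
  n3 stuck-at-0: output 1 ✗
  n3 stuck-at-1: output 1 ✗
  n4 stuck-at-0: output 1 ✗
  n4 stuck-at-1: output 1 ✗
  n5 stuck-at-0: output 0 ✓
  n5 stuck-at-1: output 1 ✗
Consistent faults: {n5 stuck-at-0} — 1 in all.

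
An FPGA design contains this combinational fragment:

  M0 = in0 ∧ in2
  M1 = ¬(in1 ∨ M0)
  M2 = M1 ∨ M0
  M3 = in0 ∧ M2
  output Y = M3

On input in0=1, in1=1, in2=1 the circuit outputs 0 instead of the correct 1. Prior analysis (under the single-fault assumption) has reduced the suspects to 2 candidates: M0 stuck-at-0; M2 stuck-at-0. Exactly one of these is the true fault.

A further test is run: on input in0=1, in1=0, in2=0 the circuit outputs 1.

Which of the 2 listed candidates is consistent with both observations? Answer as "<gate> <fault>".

M0 stuck-at-0

Evaluate each candidate on input in0=1, in1=0, in2=0:
  M0 stuck-at-0: M0=0 [stuck-at-0], M1=1, M2=1, M3=1 → 1 — matches
  M2 stuck-at-0: M0=0, M1=1, M2=0 [stuck-at-0], M3=0 → 0 — eliminated
Only M0 stuck-at-0 reproduces the observed 1.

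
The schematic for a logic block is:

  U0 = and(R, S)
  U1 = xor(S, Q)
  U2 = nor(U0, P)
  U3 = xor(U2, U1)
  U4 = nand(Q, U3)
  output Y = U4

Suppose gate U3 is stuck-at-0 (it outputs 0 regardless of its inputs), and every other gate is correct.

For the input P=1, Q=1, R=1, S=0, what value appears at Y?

1

Propagate with U3 forced: U0=0, U1=1, U2=0, U3=0 [stuck-at-0], U4=1.
So Y = 1. (Without the fault it would be 0.)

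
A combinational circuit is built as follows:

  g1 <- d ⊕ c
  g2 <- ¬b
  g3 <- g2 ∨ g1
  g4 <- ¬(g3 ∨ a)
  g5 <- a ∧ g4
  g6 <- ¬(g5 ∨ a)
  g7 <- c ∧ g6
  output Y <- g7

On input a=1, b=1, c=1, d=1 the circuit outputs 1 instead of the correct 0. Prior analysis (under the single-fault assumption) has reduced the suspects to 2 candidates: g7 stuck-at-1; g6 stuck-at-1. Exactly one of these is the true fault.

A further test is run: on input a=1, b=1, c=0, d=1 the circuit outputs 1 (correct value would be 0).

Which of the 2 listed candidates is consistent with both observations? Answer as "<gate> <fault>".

Evaluate each candidate on input a=1, b=1, c=0, d=1:
  g7 stuck-at-1: g1=1, g2=0, g3=1, g4=0, g5=0, g6=0, g7=1 [stuck-at-1] → 1 — matches
  g6 stuck-at-1: g1=1, g2=0, g3=1, g4=0, g5=0, g6=1 [stuck-at-1], g7=0 → 0 — eliminated
Only g7 stuck-at-1 reproduces the observed 1.

g7 stuck-at-1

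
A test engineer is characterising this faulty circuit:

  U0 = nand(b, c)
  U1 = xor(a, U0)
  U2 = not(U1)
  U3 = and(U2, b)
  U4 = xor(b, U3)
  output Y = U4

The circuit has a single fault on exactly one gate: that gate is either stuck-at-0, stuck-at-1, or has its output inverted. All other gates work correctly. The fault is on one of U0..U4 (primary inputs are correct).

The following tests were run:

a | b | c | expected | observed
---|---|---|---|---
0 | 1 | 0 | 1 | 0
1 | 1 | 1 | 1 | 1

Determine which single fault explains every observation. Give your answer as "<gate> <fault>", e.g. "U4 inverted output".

Fault-free values for test 1 (a=0, b=1, c=0): U0=1, U1=1, U2=0, U3=0, U4=1, giving Y=1. Observed 0.
Test 1: faults giving observed 0 are {U0 stuck-at-0, U0 inverted output, U1 stuck-at-0, U1 inverted output, U2 stuck-at-1, U2 inverted output, U3 stuck-at-1, U3 inverted output, U4 stuck-at-0, U4 inverted output}.
Test 2 (a=1, b=1, c=1): fault-free U0=0, U1=1, U2=0, U3=0, U4=1 → 1; observed 1. Eliminates U0 inverted output, U1 stuck-at-0, U1 inverted output, U2 stuck-at-1, U2 inverted output, U3 stuck-at-1, U3 inverted output, U4 stuck-at-0, U4 inverted output.
Only U0 stuck-at-0 is consistent with every test.

U0 stuck-at-0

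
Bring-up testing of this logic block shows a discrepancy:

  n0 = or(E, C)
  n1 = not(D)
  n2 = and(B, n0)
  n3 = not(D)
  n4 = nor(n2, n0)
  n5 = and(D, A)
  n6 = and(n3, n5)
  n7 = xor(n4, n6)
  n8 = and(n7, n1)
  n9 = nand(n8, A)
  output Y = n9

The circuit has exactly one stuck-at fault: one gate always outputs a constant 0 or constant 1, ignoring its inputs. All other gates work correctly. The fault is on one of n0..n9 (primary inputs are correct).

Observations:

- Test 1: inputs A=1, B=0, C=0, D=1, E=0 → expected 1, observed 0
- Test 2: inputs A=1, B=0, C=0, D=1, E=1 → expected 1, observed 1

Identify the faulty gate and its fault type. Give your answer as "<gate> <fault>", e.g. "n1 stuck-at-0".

Fault-free values for test 1 (A=1, B=0, C=0, D=1, E=0): n0=0, n1=0, n2=0, n3=0, n4=1, n5=1, n6=0, n7=1, n8=0, n9=1, giving Y=1. Observed 0.
Test 1: faults giving observed 0 are {n1 stuck-at-1, n8 stuck-at-1, n9 stuck-at-0}.
Test 2 (A=1, B=0, C=0, D=1, E=1): fault-free n0=1, n1=0, n2=0, n3=0, n4=0, n5=1, n6=0, n7=0, n8=0, n9=1 → 1; observed 1. Eliminates n8 stuck-at-1, n9 stuck-at-0.
Only n1 stuck-at-1 is consistent with every test.

n1 stuck-at-1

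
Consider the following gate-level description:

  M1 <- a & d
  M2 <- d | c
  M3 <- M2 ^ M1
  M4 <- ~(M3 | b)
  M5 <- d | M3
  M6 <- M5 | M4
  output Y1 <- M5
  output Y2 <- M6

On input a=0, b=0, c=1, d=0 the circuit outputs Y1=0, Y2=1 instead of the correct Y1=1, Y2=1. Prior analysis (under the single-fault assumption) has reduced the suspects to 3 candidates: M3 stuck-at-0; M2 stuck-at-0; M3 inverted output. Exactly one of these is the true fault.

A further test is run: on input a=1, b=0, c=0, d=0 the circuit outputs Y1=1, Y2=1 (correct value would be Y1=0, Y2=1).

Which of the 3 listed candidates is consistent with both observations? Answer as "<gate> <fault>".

Evaluate each candidate on input a=1, b=0, c=0, d=0:
  M3 stuck-at-0: M1=0, M2=0, M3=0 [stuck-at-0], M4=1, M5=0, M6=1 → Y1=0, Y2=1 — eliminated
  M2 stuck-at-0: M1=0, M2=0 [stuck-at-0], M3=0, M4=1, M5=0, M6=1 → Y1=0, Y2=1 — eliminated
  M3 inverted output: M1=0, M2=0, M3=1 [inverted output], M4=0, M5=1, M6=1 → Y1=1, Y2=1 — matches
Only M3 inverted output reproduces the observed Y1=1, Y2=1.

M3 inverted output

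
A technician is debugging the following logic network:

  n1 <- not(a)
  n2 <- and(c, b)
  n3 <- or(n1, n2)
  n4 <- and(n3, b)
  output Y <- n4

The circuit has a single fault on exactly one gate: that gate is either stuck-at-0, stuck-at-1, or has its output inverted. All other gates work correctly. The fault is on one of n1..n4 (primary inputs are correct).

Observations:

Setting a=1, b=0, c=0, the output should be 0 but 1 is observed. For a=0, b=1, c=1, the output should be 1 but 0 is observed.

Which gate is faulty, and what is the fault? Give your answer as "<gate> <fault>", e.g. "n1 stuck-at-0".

n4 inverted output

Fault-free values for test 1 (a=1, b=0, c=0): n1=0, n2=0, n3=0, n4=0, giving Y=0. Observed 1.
Test 1: faults giving observed 1 are {n4 stuck-at-1, n4 inverted output}.
Test 2 (a=0, b=1, c=1): fault-free n1=1, n2=1, n3=1, n4=1 → 1; observed 0. Eliminates n4 stuck-at-1.
Only n4 inverted output is consistent with every test.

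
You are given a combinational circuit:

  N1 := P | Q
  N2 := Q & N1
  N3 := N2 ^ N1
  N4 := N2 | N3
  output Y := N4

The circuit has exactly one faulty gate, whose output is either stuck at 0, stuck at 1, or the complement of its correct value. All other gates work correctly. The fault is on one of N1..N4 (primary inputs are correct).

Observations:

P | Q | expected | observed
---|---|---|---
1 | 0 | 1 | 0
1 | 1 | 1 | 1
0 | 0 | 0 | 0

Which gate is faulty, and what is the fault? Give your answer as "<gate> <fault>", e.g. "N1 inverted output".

N3 stuck-at-0

Fault-free values for test 1 (P=1, Q=0): N1=1, N2=0, N3=1, N4=1, giving Y=1. Observed 0.
Test 1: faults giving observed 0 are {N1 stuck-at-0, N1 inverted output, N3 stuck-at-0, N3 inverted output, N4 stuck-at-0, N4 inverted output}.
Test 2 (P=1, Q=1): fault-free N1=1, N2=1, N3=0, N4=1 → 1; observed 1. Eliminates N1 stuck-at-0, N1 inverted output, N4 stuck-at-0, N4 inverted output.
Test 3 (P=0, Q=0): fault-free N1=0, N2=0, N3=0, N4=0 → 0; observed 0. Eliminates N3 inverted output.
Only N3 stuck-at-0 is consistent with every test.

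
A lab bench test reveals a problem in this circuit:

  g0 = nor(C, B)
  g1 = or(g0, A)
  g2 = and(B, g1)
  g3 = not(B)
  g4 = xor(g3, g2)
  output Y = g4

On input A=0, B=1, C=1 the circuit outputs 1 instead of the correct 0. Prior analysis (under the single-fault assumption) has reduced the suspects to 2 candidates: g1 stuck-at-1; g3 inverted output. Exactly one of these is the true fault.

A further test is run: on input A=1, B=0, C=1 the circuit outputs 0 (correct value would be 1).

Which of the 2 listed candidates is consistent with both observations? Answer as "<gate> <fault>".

Evaluate each candidate on input A=1, B=0, C=1:
  g1 stuck-at-1: g0=0, g1=1 [stuck-at-1], g2=0, g3=1, g4=1 → 1 — eliminated
  g3 inverted output: g0=0, g1=1, g2=0, g3=0 [inverted output], g4=0 → 0 — matches
Only g3 inverted output reproduces the observed 0.

g3 inverted output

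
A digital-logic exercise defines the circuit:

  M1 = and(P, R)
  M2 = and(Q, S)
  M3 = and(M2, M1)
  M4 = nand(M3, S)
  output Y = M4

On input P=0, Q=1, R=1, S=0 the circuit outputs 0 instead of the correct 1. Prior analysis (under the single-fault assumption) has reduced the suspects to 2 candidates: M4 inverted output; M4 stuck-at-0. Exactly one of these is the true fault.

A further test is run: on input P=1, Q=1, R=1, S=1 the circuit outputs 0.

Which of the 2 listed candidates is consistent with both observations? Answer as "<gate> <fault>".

Evaluate each candidate on input P=1, Q=1, R=1, S=1:
  M4 inverted output: M1=1, M2=1, M3=1, M4=1 [inverted output] → 1 — eliminated
  M4 stuck-at-0: M1=1, M2=1, M3=1, M4=0 [stuck-at-0] → 0 — matches
Only M4 stuck-at-0 reproduces the observed 0.

M4 stuck-at-0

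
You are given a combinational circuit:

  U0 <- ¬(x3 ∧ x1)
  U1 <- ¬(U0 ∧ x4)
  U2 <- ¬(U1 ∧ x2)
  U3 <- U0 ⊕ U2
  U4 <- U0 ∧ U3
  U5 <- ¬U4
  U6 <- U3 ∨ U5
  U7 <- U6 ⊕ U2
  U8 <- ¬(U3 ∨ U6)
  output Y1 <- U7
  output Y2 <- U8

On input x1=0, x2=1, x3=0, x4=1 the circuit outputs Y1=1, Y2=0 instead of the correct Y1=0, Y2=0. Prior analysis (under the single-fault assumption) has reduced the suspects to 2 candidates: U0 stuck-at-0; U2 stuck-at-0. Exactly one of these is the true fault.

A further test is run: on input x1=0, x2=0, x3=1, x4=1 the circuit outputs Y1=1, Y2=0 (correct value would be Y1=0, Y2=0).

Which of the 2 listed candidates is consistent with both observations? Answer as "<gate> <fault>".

U2 stuck-at-0

Evaluate each candidate on input x1=0, x2=0, x3=1, x4=1:
  U0 stuck-at-0: U0=0 [stuck-at-0], U1=1, U2=1, U3=1, U4=0, U5=1, U6=1, U7=0, U8=0 → Y1=0, Y2=0 — eliminated
  U2 stuck-at-0: U0=1, U1=0, U2=0 [stuck-at-0], U3=1, U4=1, U5=0, U6=1, U7=1, U8=0 → Y1=1, Y2=0 — matches
Only U2 stuck-at-0 reproduces the observed Y1=1, Y2=0.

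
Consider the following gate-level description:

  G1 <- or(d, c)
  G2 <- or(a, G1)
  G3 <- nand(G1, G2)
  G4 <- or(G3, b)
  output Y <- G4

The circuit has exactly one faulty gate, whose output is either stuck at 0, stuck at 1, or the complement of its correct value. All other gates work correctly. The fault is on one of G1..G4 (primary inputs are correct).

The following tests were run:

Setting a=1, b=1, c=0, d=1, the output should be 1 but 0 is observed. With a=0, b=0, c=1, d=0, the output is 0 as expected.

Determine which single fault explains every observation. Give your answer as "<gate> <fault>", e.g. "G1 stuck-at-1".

Fault-free values for test 1 (a=1, b=1, c=0, d=1): G1=1, G2=1, G3=0, G4=1, giving Y=1. Observed 0.
Test 1: faults giving observed 0 are {G4 stuck-at-0, G4 inverted output}.
Test 2 (a=0, b=0, c=1, d=0): fault-free G1=1, G2=1, G3=0, G4=0 → 0; observed 0. Eliminates G4 inverted output.
Only G4 stuck-at-0 is consistent with every test.

G4 stuck-at-0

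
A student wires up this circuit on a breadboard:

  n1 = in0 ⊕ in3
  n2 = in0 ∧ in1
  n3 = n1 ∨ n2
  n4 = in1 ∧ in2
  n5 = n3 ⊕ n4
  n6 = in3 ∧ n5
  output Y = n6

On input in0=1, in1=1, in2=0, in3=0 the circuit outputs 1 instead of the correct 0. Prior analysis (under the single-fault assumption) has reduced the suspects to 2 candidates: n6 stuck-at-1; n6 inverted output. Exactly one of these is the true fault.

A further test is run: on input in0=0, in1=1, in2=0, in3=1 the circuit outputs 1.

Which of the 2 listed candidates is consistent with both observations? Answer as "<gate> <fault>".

Evaluate each candidate on input in0=0, in1=1, in2=0, in3=1:
  n6 stuck-at-1: n1=1, n2=0, n3=1, n4=0, n5=1, n6=1 [stuck-at-1] → 1 — matches
  n6 inverted output: n1=1, n2=0, n3=1, n4=0, n5=1, n6=0 [inverted output] → 0 — eliminated
Only n6 stuck-at-1 reproduces the observed 1.

n6 stuck-at-1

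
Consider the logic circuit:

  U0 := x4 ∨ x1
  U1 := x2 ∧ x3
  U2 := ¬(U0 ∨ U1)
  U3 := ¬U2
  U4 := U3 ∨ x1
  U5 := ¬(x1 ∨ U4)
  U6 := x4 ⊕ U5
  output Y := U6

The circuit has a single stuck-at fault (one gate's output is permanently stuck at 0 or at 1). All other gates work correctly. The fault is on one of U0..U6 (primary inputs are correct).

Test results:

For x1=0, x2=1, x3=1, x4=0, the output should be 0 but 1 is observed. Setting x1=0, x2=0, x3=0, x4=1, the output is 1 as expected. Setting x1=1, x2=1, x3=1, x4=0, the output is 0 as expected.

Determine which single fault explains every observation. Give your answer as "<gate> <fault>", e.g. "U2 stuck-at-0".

Fault-free values for test 1 (x1=0, x2=1, x3=1, x4=0): U0=0, U1=1, U2=0, U3=1, U4=1, U5=0, U6=0, giving Y=0. Observed 1.
Test 1: faults giving observed 1 are {U1 stuck-at-0, U2 stuck-at-1, U3 stuck-at-0, U4 stuck-at-0, U5 stuck-at-1, U6 stuck-at-1}.
Test 2 (x1=0, x2=0, x3=0, x4=1): fault-free U0=1, U1=0, U2=0, U3=1, U4=1, U5=0, U6=1 → 1; observed 1. Eliminates U2 stuck-at-1, U3 stuck-at-0, U4 stuck-at-0, U5 stuck-at-1.
Test 3 (x1=1, x2=1, x3=1, x4=0): fault-free U0=1, U1=1, U2=0, U3=1, U4=1, U5=0, U6=0 → 0; observed 0. Eliminates U6 stuck-at-1.
Only U1 stuck-at-0 is consistent with every test.

U1 stuck-at-0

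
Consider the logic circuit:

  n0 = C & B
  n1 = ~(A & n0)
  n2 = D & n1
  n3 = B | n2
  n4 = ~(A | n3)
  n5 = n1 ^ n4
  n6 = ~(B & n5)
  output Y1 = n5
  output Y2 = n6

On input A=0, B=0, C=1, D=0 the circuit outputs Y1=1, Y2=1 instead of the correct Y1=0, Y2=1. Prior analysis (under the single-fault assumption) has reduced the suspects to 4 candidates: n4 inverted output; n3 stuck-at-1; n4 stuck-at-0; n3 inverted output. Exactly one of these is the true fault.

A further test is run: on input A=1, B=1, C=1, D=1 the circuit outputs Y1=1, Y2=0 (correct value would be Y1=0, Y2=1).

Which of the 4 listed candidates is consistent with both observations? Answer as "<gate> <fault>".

n4 inverted output

Evaluate each candidate on input A=1, B=1, C=1, D=1:
  n4 inverted output: n0=1, n1=0, n2=0, n3=1, n4=1 [inverted output], n5=1, n6=0 → Y1=1, Y2=0 — matches
  n3 stuck-at-1: n0=1, n1=0, n2=0, n3=1 [stuck-at-1], n4=0, n5=0, n6=1 → Y1=0, Y2=1 — eliminated
  n4 stuck-at-0: n0=1, n1=0, n2=0, n3=1, n4=0 [stuck-at-0], n5=0, n6=1 → Y1=0, Y2=1 — eliminated
  n3 inverted output: n0=1, n1=0, n2=0, n3=0 [inverted output], n4=0, n5=0, n6=1 → Y1=0, Y2=1 — eliminated
Only n4 inverted output reproduces the observed Y1=1, Y2=0.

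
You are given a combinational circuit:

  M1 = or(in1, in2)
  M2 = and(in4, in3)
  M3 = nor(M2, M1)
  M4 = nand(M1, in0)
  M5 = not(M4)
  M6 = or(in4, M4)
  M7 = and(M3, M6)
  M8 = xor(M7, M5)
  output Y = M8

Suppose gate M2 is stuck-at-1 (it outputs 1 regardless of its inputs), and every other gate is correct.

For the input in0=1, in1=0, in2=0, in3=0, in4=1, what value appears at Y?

0

Propagate with M2 forced: M1=0, M2=1 [stuck-at-1], M3=0, M4=1, M5=0, M6=1, M7=0, M8=0.
So Y = 0. (Without the fault it would be 1.)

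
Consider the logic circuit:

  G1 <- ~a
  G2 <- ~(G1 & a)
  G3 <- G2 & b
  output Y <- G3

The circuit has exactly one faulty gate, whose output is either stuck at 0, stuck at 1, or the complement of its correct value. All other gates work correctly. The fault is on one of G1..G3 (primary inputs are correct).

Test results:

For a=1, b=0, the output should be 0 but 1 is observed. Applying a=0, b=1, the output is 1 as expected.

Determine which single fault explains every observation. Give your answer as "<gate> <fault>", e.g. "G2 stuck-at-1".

Fault-free values for test 1 (a=1, b=0): G1=0, G2=1, G3=0, giving Y=0. Observed 1.
Test 1: faults giving observed 1 are {G3 stuck-at-1, G3 inverted output}.
Test 2 (a=0, b=1): fault-free G1=1, G2=1, G3=1 → 1; observed 1. Eliminates G3 inverted output.
Only G3 stuck-at-1 is consistent with every test.

G3 stuck-at-1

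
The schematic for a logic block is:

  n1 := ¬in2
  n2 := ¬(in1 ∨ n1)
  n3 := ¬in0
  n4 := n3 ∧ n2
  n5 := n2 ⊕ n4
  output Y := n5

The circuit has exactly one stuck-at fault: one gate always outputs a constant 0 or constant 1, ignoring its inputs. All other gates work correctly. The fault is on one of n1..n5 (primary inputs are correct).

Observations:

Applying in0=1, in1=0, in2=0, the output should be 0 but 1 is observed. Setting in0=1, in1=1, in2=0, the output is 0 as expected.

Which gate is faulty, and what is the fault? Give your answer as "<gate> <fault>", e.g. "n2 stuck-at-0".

Fault-free values for test 1 (in0=1, in1=0, in2=0): n1=1, n2=0, n3=0, n4=0, n5=0, giving Y=0. Observed 1.
Test 1: faults giving observed 1 are {n1 stuck-at-0, n2 stuck-at-1, n4 stuck-at-1, n5 stuck-at-1}.
Test 2 (in0=1, in1=1, in2=0): fault-free n1=1, n2=0, n3=0, n4=0, n5=0 → 0; observed 0. Eliminates n2 stuck-at-1, n4 stuck-at-1, n5 stuck-at-1.
Only n1 stuck-at-0 is consistent with every test.

n1 stuck-at-0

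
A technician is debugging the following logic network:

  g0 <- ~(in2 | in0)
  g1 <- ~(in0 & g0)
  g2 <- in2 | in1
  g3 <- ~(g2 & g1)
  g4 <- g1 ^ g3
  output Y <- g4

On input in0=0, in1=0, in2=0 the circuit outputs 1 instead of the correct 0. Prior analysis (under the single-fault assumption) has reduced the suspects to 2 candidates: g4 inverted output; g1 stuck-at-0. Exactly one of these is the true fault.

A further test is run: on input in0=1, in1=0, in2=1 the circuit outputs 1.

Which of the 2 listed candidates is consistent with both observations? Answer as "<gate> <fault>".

g1 stuck-at-0

Evaluate each candidate on input in0=1, in1=0, in2=1:
  g4 inverted output: g0=0, g1=1, g2=1, g3=0, g4=0 [inverted output] → 0 — eliminated
  g1 stuck-at-0: g0=0, g1=0 [stuck-at-0], g2=1, g3=1, g4=1 → 1 — matches
Only g1 stuck-at-0 reproduces the observed 1.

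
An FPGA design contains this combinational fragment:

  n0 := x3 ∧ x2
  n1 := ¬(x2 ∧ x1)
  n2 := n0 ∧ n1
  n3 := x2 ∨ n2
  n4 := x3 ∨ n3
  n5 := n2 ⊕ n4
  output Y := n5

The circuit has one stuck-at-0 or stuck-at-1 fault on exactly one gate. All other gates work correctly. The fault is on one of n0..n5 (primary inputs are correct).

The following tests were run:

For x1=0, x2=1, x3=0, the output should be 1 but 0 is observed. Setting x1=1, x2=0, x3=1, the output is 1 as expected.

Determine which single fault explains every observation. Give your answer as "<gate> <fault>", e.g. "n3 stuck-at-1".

Fault-free values for test 1 (x1=0, x2=1, x3=0): n0=0, n1=1, n2=0, n3=1, n4=1, n5=1, giving Y=1. Observed 0.
Test 1: faults giving observed 0 are {n0 stuck-at-1, n2 stuck-at-1, n3 stuck-at-0, n4 stuck-at-0, n5 stuck-at-0}.
Test 2 (x1=1, x2=0, x3=1): fault-free n0=0, n1=1, n2=0, n3=0, n4=1, n5=1 → 1; observed 1. Eliminates n0 stuck-at-1, n2 stuck-at-1, n4 stuck-at-0, n5 stuck-at-0.
Only n3 stuck-at-0 is consistent with every test.

n3 stuck-at-0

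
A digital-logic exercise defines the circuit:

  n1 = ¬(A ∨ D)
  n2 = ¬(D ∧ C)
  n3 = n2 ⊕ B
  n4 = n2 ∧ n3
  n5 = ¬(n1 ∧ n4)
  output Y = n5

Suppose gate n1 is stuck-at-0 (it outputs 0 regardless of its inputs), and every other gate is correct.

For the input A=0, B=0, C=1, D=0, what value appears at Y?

1

Propagate with n1 forced: n1=0 [stuck-at-0], n2=1, n3=1, n4=1, n5=1.
So Y = 1. (Without the fault it would be 0.)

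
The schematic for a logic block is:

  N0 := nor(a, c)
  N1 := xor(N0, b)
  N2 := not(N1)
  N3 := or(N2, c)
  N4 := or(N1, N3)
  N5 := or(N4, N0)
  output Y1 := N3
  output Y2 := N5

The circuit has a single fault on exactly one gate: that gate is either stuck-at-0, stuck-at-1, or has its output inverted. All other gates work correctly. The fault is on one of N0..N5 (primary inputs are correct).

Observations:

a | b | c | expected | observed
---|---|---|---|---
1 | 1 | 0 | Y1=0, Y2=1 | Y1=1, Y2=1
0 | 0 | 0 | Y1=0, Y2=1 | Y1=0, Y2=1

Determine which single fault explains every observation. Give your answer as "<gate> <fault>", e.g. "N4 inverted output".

N0 stuck-at-1

Fault-free values for test 1 (a=1, b=1, c=0): N0=0, N1=1, N2=0, N3=0, N4=1, N5=1, giving Y1=0, Y2=1. Observed Y1=1, Y2=1.
Test 1: faults giving observed Y1=1, Y2=1 are {N0 stuck-at-1, N0 inverted output, N1 stuck-at-0, N1 inverted output, N2 stuck-at-1, N2 inverted output, N3 stuck-at-1, N3 inverted output}.
Test 2 (a=0, b=0, c=0): fault-free N0=1, N1=1, N2=0, N3=0, N4=1, N5=1 → Y1=0, Y2=1; observed Y1=0, Y2=1. Eliminates N0 inverted output, N1 stuck-at-0, N1 inverted output, N2 stuck-at-1, N2 inverted output, N3 stuck-at-1, N3 inverted output.
Only N0 stuck-at-1 is consistent with every test.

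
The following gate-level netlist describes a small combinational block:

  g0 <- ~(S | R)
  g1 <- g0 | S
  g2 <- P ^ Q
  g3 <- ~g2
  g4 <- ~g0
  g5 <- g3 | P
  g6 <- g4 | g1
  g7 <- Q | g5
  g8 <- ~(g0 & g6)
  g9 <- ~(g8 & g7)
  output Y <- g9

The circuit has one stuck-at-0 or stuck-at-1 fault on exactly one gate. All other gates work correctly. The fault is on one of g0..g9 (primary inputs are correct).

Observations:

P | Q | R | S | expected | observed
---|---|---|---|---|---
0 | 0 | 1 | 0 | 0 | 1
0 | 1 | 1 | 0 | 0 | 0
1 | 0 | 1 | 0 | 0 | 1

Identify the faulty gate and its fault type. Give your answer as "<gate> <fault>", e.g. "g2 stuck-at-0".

Fault-free values for test 1 (P=0, Q=0, R=1, S=0): g0=0, g1=0, g2=0, g3=1, g4=1, g5=1, g6=1, g7=1, g8=1, g9=0, giving Y=0. Observed 1.
Test 1: faults giving observed 1 are {g0 stuck-at-1, g2 stuck-at-1, g3 stuck-at-0, g5 stuck-at-0, g7 stuck-at-0, g8 stuck-at-0, g9 stuck-at-1}.
Test 2 (P=0, Q=1, R=1, S=0): fault-free g0=0, g1=0, g2=1, g3=0, g4=1, g5=0, g6=1, g7=1, g8=1, g9=0 → 0; observed 0. Eliminates g0 stuck-at-1, g7 stuck-at-0, g8 stuck-at-0, g9 stuck-at-1.
Test 3 (P=1, Q=0, R=1, S=0): fault-free g0=0, g1=0, g2=1, g3=0, g4=1, g5=1, g6=1, g7=1, g8=1, g9=0 → 0; observed 1. Eliminates g2 stuck-at-1, g3 stuck-at-0.
Only g5 stuck-at-0 is consistent with every test.

g5 stuck-at-0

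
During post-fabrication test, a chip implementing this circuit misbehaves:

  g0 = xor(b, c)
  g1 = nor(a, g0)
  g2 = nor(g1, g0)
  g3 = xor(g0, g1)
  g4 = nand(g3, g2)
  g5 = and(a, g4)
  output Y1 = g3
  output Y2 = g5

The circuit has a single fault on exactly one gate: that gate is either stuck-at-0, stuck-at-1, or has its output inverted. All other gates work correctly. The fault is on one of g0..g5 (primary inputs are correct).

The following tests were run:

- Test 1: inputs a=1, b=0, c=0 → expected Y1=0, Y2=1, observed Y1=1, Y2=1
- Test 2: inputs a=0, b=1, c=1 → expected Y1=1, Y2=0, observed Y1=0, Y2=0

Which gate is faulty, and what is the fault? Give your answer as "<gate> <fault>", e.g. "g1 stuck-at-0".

g1 inverted output

Fault-free values for test 1 (a=1, b=0, c=0): g0=0, g1=0, g2=1, g3=0, g4=1, g5=1, giving Y1=0, Y2=1. Observed Y1=1, Y2=1.
Test 1: faults giving observed Y1=1, Y2=1 are {g0 stuck-at-1, g0 inverted output, g1 stuck-at-1, g1 inverted output}.
Test 2 (a=0, b=1, c=1): fault-free g0=0, g1=1, g2=0, g3=1, g4=1, g5=0 → Y1=1, Y2=0; observed Y1=0, Y2=0. Eliminates g0 stuck-at-1, g0 inverted output, g1 stuck-at-1.
Only g1 inverted output is consistent with every test.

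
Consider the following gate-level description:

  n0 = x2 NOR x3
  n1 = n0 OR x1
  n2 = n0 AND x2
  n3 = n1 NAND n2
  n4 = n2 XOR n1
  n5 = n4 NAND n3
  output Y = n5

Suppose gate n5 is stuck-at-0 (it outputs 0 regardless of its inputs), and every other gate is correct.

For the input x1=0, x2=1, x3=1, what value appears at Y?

0

Propagate with n5 forced: n0=0, n1=0, n2=0, n3=1, n4=0, n5=0 [stuck-at-0].
So Y = 0. (Without the fault it would be 1.)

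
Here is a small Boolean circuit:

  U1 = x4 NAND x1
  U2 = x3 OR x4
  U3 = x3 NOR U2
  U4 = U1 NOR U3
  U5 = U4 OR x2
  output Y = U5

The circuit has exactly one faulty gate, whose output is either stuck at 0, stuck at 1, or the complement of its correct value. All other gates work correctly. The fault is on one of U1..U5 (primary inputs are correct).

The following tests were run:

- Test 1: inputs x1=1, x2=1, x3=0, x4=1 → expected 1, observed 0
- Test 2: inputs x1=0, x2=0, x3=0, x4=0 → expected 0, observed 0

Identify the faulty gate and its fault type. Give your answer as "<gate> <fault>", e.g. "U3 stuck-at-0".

Fault-free values for test 1 (x1=1, x2=1, x3=0, x4=1): U1=0, U2=1, U3=0, U4=1, U5=1, giving Y=1. Observed 0.
Test 1: faults giving observed 0 are {U5 stuck-at-0, U5 inverted output}.
Test 2 (x1=0, x2=0, x3=0, x4=0): fault-free U1=1, U2=0, U3=1, U4=0, U5=0 → 0; observed 0. Eliminates U5 inverted output.
Only U5 stuck-at-0 is consistent with every test.

U5 stuck-at-0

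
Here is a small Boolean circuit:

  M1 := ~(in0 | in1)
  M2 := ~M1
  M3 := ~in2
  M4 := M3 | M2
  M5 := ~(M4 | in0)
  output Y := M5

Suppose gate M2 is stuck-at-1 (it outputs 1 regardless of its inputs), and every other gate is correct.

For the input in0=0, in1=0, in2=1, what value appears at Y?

0

Propagate with M2 forced: M1=1, M2=1 [stuck-at-1], M3=0, M4=1, M5=0.
So Y = 0. (Without the fault it would be 1.)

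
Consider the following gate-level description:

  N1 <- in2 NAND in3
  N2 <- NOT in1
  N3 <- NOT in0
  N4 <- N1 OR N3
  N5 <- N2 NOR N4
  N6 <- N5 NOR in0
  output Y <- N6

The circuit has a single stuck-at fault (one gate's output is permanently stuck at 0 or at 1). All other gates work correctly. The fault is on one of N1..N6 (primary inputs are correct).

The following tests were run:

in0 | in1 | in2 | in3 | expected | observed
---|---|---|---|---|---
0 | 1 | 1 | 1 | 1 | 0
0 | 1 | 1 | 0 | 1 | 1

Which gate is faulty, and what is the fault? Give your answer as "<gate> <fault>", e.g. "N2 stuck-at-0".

Fault-free values for test 1 (in0=0, in1=1, in2=1, in3=1): N1=0, N2=0, N3=1, N4=1, N5=0, N6=1, giving Y=1. Observed 0.
Test 1: faults giving observed 0 are {N3 stuck-at-0, N4 stuck-at-0, N5 stuck-at-1, N6 stuck-at-0}.
Test 2 (in0=0, in1=1, in2=1, in3=0): fault-free N1=1, N2=0, N3=1, N4=1, N5=0, N6=1 → 1; observed 1. Eliminates N4 stuck-at-0, N5 stuck-at-1, N6 stuck-at-0.
Only N3 stuck-at-0 is consistent with every test.

N3 stuck-at-0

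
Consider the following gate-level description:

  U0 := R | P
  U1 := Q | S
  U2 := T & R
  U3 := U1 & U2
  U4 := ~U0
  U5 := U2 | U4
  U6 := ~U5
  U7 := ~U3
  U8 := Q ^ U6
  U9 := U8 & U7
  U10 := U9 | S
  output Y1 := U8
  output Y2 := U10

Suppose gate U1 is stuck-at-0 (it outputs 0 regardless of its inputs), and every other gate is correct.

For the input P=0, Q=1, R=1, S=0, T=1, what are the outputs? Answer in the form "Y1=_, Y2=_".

Y1=1, Y2=1

Propagate with U1 forced: U0=1, U1=0 [stuck-at-0], U2=1, U3=0, U4=0, U5=1, U6=0, U7=1, U8=1, U9=1, U10=1.
So the outputs are Y1=1, Y2=1. (Without the fault they would be Y1=1, Y2=0.)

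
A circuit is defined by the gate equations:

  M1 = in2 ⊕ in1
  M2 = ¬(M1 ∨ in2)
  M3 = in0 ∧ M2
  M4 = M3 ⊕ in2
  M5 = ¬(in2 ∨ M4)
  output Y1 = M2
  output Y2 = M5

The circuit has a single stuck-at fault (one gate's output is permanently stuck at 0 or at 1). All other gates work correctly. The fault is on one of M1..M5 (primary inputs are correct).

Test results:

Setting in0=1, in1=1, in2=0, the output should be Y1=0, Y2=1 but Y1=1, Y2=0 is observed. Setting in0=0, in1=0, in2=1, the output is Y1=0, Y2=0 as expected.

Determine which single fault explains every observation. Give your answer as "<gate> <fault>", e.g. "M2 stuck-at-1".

M1 stuck-at-0

Fault-free values for test 1 (in0=1, in1=1, in2=0): M1=1, M2=0, M3=0, M4=0, M5=1, giving Y1=0, Y2=1. Observed Y1=1, Y2=0.
Test 1: faults giving observed Y1=1, Y2=0 are {M1 stuck-at-0, M2 stuck-at-1}.
Test 2 (in0=0, in1=0, in2=1): fault-free M1=1, M2=0, M3=0, M4=1, M5=0 → Y1=0, Y2=0; observed Y1=0, Y2=0. Eliminates M2 stuck-at-1.
Only M1 stuck-at-0 is consistent with every test.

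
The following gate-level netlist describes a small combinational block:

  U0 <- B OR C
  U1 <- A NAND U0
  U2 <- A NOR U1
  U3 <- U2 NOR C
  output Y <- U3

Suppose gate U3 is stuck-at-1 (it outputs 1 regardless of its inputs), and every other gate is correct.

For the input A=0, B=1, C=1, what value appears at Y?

Propagate with U3 forced: U0=1, U1=1, U2=0, U3=1 [stuck-at-1].
So Y = 1. (Without the fault it would be 0.)

1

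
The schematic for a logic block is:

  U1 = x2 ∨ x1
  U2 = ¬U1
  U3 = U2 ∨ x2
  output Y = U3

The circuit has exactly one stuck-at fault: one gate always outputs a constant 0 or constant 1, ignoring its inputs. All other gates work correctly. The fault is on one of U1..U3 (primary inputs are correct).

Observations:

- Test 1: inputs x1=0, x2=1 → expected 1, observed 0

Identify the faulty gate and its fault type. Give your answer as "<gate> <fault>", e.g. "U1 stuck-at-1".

U3 stuck-at-0

Fault-free values for test 1 (x1=0, x2=1): U1=1, U2=0, U3=1, giving Y=1. Observed 0.
Test 1: faults giving observed 0 are {U3 stuck-at-0}.
Only U3 stuck-at-0 is consistent with every test.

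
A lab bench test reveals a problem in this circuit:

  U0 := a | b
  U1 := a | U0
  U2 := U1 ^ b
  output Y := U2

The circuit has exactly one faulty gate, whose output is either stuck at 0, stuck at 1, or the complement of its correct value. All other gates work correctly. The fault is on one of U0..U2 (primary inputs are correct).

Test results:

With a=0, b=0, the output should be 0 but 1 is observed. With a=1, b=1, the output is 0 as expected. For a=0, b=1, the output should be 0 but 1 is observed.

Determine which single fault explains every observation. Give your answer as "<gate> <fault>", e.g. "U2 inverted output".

Fault-free values for test 1 (a=0, b=0): U0=0, U1=0, U2=0, giving Y=0. Observed 1.
Test 1: faults giving observed 1 are {U0 stuck-at-1, U0 inverted output, U1 stuck-at-1, U1 inverted output, U2 stuck-at-1, U2 inverted output}.
Test 2 (a=1, b=1): fault-free U0=1, U1=1, U2=0 → 0; observed 0. Eliminates U1 inverted output, U2 stuck-at-1, U2 inverted output.
Test 3 (a=0, b=1): fault-free U0=1, U1=1, U2=0 → 0; observed 1. Eliminates U0 stuck-at-1, U1 stuck-at-1.
Only U0 inverted output is consistent with every test.

U0 inverted output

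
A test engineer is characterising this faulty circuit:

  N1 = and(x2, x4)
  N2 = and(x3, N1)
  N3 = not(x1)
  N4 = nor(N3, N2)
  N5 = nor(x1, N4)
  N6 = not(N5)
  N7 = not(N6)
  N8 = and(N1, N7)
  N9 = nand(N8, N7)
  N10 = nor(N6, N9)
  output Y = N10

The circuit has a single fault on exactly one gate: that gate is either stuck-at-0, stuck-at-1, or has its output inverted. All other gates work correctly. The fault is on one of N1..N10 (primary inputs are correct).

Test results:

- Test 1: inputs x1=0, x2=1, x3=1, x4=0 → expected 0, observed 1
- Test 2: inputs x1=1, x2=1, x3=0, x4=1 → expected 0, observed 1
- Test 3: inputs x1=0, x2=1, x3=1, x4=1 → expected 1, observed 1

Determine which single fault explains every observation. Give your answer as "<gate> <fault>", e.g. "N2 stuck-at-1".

Fault-free values for test 1 (x1=0, x2=1, x3=1, x4=0): N1=0, N2=0, N3=1, N4=0, N5=1, N6=0, N7=1, N8=0, N9=1, N10=0, giving Y=0. Observed 1.
Test 1: faults giving observed 1 are {N1 stuck-at-1, N1 inverted output, N8 stuck-at-1, N8 inverted output, N9 stuck-at-0, N9 inverted output, N10 stuck-at-1, N10 inverted output}.
Test 2 (x1=1, x2=1, x3=0, x4=1): fault-free N1=1, N2=0, N3=0, N4=1, N5=0, N6=1, N7=0, N8=0, N9=1, N10=0 → 0; observed 1. Eliminates N1 stuck-at-1, N1 inverted output, N8 stuck-at-1, N8 inverted output, N9 stuck-at-0, N9 inverted output.
Test 3 (x1=0, x2=1, x3=1, x4=1): fault-free N1=1, N2=1, N3=1, N4=0, N5=1, N6=0, N7=1, N8=1, N9=0, N10=1 → 1; observed 1. Eliminates N10 inverted output.
Only N10 stuck-at-1 is consistent with every test.

N10 stuck-at-1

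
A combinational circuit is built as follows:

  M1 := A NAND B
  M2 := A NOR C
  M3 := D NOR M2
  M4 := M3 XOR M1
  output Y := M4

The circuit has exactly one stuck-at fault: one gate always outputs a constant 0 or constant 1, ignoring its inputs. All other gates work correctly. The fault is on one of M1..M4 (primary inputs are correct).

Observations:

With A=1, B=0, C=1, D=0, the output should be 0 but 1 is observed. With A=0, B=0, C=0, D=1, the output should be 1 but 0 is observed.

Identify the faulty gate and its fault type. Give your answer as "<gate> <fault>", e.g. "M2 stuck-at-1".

M1 stuck-at-0

Fault-free values for test 1 (A=1, B=0, C=1, D=0): M1=1, M2=0, M3=1, M4=0, giving Y=0. Observed 1.
Test 1: faults giving observed 1 are {M1 stuck-at-0, M2 stuck-at-1, M3 stuck-at-0, M4 stuck-at-1}.
Test 2 (A=0, B=0, C=0, D=1): fault-free M1=1, M2=1, M3=0, M4=1 → 1; observed 0. Eliminates M2 stuck-at-1, M3 stuck-at-0, M4 stuck-at-1.
Only M1 stuck-at-0 is consistent with every test.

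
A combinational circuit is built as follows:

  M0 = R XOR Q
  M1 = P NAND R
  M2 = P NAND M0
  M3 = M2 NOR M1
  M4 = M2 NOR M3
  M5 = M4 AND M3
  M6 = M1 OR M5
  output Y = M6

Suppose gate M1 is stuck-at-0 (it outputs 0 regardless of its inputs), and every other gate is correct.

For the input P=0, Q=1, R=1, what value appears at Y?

0

Propagate with M1 forced: M0=0, M1=0 [stuck-at-0], M2=1, M3=0, M4=0, M5=0, M6=0.
So Y = 0. (Without the fault it would be 1.)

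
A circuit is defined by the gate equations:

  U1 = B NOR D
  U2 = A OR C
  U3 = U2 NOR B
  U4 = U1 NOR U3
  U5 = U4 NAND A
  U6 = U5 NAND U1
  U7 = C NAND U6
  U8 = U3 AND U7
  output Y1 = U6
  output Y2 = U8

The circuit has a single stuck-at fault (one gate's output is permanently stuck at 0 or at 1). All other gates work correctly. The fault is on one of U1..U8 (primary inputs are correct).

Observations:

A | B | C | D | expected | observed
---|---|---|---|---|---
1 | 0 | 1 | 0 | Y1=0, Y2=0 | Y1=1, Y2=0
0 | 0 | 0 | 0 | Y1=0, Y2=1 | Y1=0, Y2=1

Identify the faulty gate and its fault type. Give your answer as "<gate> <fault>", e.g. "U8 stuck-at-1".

Fault-free values for test 1 (A=1, B=0, C=1, D=0): U1=1, U2=1, U3=0, U4=0, U5=1, U6=0, U7=1, U8=0, giving Y1=0, Y2=0. Observed Y1=1, Y2=0.
Test 1: faults giving observed Y1=1, Y2=0 are {U1 stuck-at-0, U4 stuck-at-1, U5 stuck-at-0, U6 stuck-at-1}.
Test 2 (A=0, B=0, C=0, D=0): fault-free U1=1, U2=0, U3=1, U4=0, U5=1, U6=0, U7=1, U8=1 → Y1=0, Y2=1; observed Y1=0, Y2=1. Eliminates U1 stuck-at-0, U5 stuck-at-0, U6 stuck-at-1.
Only U4 stuck-at-1 is consistent with every test.

U4 stuck-at-1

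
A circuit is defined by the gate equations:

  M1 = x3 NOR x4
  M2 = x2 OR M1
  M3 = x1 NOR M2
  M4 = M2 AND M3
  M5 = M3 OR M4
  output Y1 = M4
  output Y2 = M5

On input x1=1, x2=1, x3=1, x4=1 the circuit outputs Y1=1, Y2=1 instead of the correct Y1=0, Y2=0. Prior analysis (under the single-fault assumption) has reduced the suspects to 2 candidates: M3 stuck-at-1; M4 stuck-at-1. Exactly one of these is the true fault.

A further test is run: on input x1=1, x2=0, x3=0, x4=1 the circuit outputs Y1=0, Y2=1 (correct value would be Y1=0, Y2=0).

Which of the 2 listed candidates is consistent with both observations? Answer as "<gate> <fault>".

M3 stuck-at-1

Evaluate each candidate on input x1=1, x2=0, x3=0, x4=1:
  M3 stuck-at-1: M1=0, M2=0, M3=1 [stuck-at-1], M4=0, M5=1 → Y1=0, Y2=1 — matches
  M4 stuck-at-1: M1=0, M2=0, M3=0, M4=1 [stuck-at-1], M5=1 → Y1=1, Y2=1 — eliminated
Only M3 stuck-at-1 reproduces the observed Y1=0, Y2=1.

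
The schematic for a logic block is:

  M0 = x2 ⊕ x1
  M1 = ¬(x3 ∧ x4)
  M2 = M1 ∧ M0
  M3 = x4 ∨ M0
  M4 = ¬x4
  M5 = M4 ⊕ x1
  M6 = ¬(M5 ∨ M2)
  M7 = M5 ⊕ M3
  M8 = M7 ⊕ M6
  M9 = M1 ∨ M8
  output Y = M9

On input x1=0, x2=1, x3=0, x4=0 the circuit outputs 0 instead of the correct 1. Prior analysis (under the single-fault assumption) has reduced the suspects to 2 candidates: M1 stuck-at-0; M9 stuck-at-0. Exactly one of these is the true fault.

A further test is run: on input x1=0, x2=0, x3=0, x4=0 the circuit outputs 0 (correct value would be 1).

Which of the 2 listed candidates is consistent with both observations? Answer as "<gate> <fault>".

M9 stuck-at-0

Evaluate each candidate on input x1=0, x2=0, x3=0, x4=0:
  M1 stuck-at-0: M0=0, M1=0 [stuck-at-0], M2=0, M3=0, M4=1, M5=1, M6=0, M7=1, M8=1, M9=1 → 1 — eliminated
  M9 stuck-at-0: M0=0, M1=1, M2=0, M3=0, M4=1, M5=1, M6=0, M7=1, M8=1, M9=0 [stuck-at-0] → 0 — matches
Only M9 stuck-at-0 reproduces the observed 0.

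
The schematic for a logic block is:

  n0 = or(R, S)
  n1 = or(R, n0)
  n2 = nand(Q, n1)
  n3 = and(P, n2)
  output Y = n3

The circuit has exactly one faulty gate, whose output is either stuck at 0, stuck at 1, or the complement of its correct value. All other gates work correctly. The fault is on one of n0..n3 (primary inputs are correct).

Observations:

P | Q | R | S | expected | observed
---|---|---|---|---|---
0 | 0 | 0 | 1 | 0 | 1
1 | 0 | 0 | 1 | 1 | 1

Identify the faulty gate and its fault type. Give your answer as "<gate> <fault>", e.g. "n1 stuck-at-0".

Fault-free values for test 1 (P=0, Q=0, R=0, S=1): n0=1, n1=1, n2=1, n3=0, giving Y=0. Observed 1.
Test 1: faults giving observed 1 are {n3 stuck-at-1, n3 inverted output}.
Test 2 (P=1, Q=0, R=0, S=1): fault-free n0=1, n1=1, n2=1, n3=1 → 1; observed 1. Eliminates n3 inverted output.
Only n3 stuck-at-1 is consistent with every test.

n3 stuck-at-1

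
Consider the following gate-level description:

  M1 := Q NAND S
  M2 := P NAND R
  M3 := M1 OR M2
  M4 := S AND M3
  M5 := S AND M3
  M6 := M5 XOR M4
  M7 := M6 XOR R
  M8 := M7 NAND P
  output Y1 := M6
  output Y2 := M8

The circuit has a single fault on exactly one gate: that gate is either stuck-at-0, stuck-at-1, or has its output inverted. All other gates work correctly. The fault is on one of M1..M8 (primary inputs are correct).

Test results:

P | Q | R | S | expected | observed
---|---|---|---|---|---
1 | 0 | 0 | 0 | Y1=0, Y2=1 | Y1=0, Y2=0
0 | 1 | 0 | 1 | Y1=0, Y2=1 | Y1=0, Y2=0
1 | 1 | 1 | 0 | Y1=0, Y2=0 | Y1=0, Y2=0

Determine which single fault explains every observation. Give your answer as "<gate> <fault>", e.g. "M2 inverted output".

Fault-free values for test 1 (P=1, Q=0, R=0, S=0): M1=1, M2=1, M3=1, M4=0, M5=0, M6=0, M7=0, M8=1, giving Y1=0, Y2=1. Observed Y1=0, Y2=0.
Test 1: faults giving observed Y1=0, Y2=0 are {M7 stuck-at-1, M7 inverted output, M8 stuck-at-0, M8 inverted output}.
Test 2 (P=0, Q=1, R=0, S=1): fault-free M1=0, M2=1, M3=1, M4=1, M5=1, M6=0, M7=0, M8=1 → Y1=0, Y2=1; observed Y1=0, Y2=0. Eliminates M7 stuck-at-1, M7 inverted output.
Test 3 (P=1, Q=1, R=1, S=0): fault-free M1=1, M2=0, M3=1, M4=0, M5=0, M6=0, M7=1, M8=0 → Y1=0, Y2=0; observed Y1=0, Y2=0. Eliminates M8 inverted output.
Only M8 stuck-at-0 is consistent with every test.

M8 stuck-at-0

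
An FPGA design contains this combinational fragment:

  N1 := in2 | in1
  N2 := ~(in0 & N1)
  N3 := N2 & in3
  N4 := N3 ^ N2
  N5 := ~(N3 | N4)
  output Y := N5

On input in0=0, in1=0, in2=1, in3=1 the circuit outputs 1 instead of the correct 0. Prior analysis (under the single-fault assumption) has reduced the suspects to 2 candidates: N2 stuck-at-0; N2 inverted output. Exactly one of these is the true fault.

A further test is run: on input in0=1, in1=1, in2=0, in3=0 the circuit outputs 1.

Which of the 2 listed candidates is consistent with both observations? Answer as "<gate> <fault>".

Evaluate each candidate on input in0=1, in1=1, in2=0, in3=0:
  N2 stuck-at-0: N1=1, N2=0 [stuck-at-0], N3=0, N4=0, N5=1 → 1 — matches
  N2 inverted output: N1=1, N2=1 [inverted output], N3=0, N4=1, N5=0 → 0 — eliminated
Only N2 stuck-at-0 reproduces the observed 1.

N2 stuck-at-0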